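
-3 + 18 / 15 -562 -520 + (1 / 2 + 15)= -10683 / 10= -1068.30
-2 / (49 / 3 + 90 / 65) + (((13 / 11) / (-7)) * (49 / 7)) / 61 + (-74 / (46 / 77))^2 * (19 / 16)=71504918279815 / 3924426704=18220.47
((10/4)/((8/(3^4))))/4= 405/64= 6.33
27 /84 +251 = 7037 /28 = 251.32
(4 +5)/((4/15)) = 135/4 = 33.75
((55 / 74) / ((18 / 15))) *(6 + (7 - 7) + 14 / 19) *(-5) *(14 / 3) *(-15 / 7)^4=-495000000 / 241129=-2052.84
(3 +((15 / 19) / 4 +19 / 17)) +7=14619 / 1292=11.32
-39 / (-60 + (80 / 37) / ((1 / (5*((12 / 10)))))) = 481 / 580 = 0.83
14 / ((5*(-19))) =-14 / 95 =-0.15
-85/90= -0.94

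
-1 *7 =-7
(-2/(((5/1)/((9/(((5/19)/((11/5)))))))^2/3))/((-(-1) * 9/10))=-4717548/3125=-1509.62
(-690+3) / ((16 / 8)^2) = -687 / 4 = -171.75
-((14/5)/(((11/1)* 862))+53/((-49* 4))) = 1254993/4646180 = 0.27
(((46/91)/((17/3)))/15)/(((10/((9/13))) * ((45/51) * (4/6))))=207/295750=0.00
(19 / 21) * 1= 19 / 21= 0.90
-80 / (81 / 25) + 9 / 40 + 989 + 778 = 5645809 / 3240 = 1742.53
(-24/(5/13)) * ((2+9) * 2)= -6864/5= -1372.80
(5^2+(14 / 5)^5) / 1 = 615949 / 3125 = 197.10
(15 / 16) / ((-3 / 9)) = -45 / 16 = -2.81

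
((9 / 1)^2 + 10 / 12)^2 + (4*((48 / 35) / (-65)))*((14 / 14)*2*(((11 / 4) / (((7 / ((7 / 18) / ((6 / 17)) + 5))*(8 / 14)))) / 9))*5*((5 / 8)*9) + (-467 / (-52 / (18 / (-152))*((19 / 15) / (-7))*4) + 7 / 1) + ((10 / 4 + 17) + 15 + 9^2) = 6818.45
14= 14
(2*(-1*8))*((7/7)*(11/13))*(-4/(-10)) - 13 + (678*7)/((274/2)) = 144501/8905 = 16.23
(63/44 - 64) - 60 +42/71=-121.98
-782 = -782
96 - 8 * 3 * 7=-72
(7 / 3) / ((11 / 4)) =28 / 33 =0.85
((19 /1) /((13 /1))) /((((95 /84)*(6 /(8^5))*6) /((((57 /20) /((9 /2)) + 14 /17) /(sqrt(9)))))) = 85213184 /149175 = 571.23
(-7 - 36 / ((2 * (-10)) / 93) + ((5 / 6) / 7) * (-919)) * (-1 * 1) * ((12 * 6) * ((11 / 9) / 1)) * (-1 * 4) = 1884784 / 105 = 17950.32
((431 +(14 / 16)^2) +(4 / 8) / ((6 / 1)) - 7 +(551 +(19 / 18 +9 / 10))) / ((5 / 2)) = 2816077 / 7200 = 391.12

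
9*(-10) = -90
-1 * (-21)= 21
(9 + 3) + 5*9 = 57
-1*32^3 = -32768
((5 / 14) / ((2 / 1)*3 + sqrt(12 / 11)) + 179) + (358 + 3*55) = 629047 / 896 - 5*sqrt(33) / 2688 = 702.05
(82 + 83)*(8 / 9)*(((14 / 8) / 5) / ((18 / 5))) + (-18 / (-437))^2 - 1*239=-1158791144 / 5156163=-224.74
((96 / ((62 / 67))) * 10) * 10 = 321600 / 31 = 10374.19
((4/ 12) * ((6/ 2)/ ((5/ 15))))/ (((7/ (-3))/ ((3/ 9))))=-3/ 7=-0.43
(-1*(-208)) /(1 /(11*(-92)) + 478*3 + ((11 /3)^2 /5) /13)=123140160 /849078547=0.15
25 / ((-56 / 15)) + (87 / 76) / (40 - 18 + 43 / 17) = -983473 / 147896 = -6.65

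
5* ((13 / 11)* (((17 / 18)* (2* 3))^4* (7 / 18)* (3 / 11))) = 38002055 / 58806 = 646.23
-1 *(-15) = 15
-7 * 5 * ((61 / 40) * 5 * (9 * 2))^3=-5791420215 / 64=-90490940.86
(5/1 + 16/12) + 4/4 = 22/3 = 7.33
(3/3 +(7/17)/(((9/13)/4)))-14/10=1514/765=1.98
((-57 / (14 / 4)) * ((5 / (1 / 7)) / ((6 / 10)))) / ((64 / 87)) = -41325 / 32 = -1291.41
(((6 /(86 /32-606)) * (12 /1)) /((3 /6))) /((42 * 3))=-128 /67571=-0.00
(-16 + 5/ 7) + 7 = -58/ 7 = -8.29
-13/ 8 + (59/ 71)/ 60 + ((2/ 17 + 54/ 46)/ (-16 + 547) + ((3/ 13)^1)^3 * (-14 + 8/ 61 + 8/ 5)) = -27807871105133/ 15804454340376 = -1.76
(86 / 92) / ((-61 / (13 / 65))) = -43 / 14030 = -0.00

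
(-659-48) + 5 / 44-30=-736.89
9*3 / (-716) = -27 / 716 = -0.04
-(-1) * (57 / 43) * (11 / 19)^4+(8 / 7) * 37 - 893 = -1756042374 / 2064559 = -850.57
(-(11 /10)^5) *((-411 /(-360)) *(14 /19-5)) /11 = 54157059 /76000000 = 0.71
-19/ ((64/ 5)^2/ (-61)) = 28975/ 4096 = 7.07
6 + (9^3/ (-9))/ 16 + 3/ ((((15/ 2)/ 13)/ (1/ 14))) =733/ 560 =1.31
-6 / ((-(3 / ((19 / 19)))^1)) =2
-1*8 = -8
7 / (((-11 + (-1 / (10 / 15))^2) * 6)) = -2 / 15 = -0.13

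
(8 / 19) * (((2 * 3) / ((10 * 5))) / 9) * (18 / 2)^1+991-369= 295474 / 475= 622.05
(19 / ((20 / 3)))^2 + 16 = 9649 / 400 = 24.12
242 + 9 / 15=1213 / 5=242.60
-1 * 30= -30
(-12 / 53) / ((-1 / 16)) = 3.62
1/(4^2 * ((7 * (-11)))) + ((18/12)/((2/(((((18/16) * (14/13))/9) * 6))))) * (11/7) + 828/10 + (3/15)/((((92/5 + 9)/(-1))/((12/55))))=83.75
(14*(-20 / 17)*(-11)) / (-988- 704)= -770 / 7191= -0.11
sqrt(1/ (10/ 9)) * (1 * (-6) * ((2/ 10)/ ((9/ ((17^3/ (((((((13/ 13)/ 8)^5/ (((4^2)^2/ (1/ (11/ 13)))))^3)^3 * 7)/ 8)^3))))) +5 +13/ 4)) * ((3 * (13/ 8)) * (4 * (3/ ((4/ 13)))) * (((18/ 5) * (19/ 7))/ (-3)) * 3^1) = 1766628135907924211962902126923400486839312486197444326777224171891912291893079550694921198068096005485200461765579300684547790436310723791074512317710419064074890216906225952833921838624363485359830724906481904007393875106677 * sqrt(10)/ 33884880891390453630279612005786000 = 164869066705971042460284900000000000000000000000000000000000000000000000000000000000000000000000000000000000000000000000000000000000000000000000000000000000000000000000000000000000000000000000.00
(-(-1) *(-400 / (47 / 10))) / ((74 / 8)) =-9.20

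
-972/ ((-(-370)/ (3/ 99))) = -162/ 2035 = -0.08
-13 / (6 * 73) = -13 / 438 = -0.03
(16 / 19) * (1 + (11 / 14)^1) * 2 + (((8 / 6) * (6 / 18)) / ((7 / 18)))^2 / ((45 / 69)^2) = 6.08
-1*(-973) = 973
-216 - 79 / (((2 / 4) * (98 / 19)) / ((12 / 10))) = -61926 / 245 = -252.76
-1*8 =-8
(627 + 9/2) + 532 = 2327/2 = 1163.50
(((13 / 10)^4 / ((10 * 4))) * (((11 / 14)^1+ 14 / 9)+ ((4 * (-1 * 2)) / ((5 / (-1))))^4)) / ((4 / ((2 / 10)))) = 20006152231 / 630000000000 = 0.03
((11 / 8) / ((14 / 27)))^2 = 88209 / 12544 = 7.03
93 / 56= 1.66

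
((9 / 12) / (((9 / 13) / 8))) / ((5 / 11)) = 286 / 15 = 19.07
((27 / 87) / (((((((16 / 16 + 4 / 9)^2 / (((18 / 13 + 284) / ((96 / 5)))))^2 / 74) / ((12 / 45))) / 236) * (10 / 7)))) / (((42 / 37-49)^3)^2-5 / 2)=98350704764099370587025 / 23033938700400492391314975512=0.00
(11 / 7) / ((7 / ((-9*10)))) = -990 / 49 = -20.20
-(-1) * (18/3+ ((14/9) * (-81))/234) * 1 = 71/13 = 5.46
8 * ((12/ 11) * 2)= 17.45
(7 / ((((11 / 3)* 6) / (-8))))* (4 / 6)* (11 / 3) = -56 / 9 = -6.22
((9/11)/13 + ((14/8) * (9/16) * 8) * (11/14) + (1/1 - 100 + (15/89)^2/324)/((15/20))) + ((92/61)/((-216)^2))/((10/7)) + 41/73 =-73650922926352271/588323582177760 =-125.19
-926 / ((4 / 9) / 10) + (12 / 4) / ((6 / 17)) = -41653 / 2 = -20826.50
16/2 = 8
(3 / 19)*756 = 2268 / 19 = 119.37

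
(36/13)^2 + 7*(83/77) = 28283/1859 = 15.21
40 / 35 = 8 / 7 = 1.14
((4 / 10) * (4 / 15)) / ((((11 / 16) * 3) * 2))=64 / 2475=0.03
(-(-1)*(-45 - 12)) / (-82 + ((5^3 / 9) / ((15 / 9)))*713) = -171 / 17579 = -0.01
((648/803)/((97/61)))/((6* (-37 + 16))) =-2196/545237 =-0.00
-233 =-233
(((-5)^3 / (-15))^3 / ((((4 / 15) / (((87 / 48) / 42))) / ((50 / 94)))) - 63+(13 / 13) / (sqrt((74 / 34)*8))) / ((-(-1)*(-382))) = 14991887 / 434343168 - sqrt(1258) / 56536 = 0.03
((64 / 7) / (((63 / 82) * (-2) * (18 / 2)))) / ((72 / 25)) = -8200 / 35721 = -0.23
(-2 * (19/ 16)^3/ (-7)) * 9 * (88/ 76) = 35739/ 7168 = 4.99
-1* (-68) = 68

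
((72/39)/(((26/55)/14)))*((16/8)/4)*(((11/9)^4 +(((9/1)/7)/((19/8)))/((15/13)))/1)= 518465068/7022457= 73.83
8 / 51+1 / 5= 0.36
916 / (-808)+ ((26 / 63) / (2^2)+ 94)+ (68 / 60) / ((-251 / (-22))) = 743207329 / 7985565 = 93.07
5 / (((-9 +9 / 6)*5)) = -2 / 15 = -0.13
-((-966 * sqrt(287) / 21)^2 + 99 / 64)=-38866787 / 64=-607293.55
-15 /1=-15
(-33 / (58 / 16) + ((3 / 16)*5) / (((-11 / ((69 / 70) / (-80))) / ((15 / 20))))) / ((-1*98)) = 208140711 / 2240860160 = 0.09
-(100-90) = -10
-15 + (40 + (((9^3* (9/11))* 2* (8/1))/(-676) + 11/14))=303683/26026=11.67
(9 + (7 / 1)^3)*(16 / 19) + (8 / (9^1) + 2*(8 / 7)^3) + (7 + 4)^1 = 18258407 / 58653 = 311.30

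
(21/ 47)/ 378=1/ 846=0.00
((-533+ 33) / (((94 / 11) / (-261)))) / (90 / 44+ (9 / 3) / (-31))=163168500 / 20821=7836.73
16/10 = 8/5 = 1.60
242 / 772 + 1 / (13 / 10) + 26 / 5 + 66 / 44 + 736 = 9330754 / 12545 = 743.78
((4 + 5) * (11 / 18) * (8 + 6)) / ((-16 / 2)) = -77 / 8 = -9.62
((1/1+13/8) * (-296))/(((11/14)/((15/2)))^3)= -899474625/1331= -675788.60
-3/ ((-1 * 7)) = 3/ 7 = 0.43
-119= -119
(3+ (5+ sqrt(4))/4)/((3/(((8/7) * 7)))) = 38/3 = 12.67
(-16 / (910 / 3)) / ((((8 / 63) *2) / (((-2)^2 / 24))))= -9 / 260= -0.03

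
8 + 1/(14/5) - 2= 89/14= 6.36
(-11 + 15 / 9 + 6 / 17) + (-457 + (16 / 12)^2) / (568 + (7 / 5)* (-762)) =-3078511 / 381582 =-8.07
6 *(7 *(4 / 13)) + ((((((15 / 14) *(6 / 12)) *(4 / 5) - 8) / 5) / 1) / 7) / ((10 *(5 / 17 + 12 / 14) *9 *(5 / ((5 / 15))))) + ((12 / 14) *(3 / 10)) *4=1174050887 / 84152250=13.95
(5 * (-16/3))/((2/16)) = -640/3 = -213.33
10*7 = 70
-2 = -2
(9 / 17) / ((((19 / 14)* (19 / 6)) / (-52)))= -39312 / 6137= -6.41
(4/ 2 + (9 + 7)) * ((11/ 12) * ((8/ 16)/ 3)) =2.75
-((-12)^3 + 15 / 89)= 153777 / 89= 1727.83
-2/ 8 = -1/ 4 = -0.25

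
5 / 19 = 0.26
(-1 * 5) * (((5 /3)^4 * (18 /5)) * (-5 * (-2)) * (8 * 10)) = -1000000 /9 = -111111.11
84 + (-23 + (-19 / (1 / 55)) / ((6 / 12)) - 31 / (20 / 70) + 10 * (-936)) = -22995 / 2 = -11497.50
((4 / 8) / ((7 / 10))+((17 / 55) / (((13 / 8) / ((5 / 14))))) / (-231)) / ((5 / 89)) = 14693633 / 1156155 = 12.71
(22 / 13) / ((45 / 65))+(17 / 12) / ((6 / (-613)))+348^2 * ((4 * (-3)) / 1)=-34881367 / 24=-1453390.29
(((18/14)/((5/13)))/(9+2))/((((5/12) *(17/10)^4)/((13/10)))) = 730080/6431117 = 0.11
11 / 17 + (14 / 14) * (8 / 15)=301 / 255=1.18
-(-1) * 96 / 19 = 96 / 19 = 5.05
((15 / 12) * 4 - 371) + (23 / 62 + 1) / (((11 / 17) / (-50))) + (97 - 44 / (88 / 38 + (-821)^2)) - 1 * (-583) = 908630999951 / 4367126643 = 208.06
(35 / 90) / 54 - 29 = -28181 / 972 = -28.99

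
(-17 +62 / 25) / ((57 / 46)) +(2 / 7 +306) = 979438 / 3325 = 294.57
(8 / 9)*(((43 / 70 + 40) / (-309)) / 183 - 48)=-42.67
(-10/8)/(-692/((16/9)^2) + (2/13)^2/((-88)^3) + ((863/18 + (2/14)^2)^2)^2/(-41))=11162281044286820448/1154748769424727248732483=0.00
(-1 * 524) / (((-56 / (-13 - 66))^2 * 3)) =-817571 / 2352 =-347.61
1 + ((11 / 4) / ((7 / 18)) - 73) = -909 / 14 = -64.93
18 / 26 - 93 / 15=-358 / 65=-5.51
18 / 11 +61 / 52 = 2.81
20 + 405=425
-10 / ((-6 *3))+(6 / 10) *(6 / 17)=587 / 765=0.77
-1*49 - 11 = -60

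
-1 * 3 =-3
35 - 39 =-4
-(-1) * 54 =54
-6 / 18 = -1 / 3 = -0.33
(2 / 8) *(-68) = -17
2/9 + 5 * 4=182/9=20.22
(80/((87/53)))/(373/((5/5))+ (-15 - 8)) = 424/3045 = 0.14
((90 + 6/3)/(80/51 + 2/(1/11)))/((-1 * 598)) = -51/7813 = -0.01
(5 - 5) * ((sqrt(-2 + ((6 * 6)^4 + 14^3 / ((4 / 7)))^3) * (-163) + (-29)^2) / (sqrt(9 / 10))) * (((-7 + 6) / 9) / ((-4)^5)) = 0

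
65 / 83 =0.78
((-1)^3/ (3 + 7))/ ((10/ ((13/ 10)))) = -13/ 1000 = -0.01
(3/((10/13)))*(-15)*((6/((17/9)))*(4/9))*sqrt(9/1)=-4212/17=-247.76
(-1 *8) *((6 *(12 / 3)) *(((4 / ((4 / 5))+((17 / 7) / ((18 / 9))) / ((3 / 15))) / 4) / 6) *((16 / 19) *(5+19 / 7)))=-535680 / 931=-575.38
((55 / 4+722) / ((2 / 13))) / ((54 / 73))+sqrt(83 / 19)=sqrt(1577) / 19+103441 / 16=6467.15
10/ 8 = 5/ 4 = 1.25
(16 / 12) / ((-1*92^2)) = -1 / 6348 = -0.00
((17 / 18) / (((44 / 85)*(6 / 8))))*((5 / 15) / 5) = 289 / 1782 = 0.16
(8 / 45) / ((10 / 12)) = 16 / 75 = 0.21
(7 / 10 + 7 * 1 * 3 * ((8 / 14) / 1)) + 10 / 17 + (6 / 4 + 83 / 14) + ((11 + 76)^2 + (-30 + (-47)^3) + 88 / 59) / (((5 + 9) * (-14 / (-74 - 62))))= -4689154193 / 70210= -66787.55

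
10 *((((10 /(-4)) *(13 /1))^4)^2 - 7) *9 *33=473187547139917005 /128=3696777712030601.60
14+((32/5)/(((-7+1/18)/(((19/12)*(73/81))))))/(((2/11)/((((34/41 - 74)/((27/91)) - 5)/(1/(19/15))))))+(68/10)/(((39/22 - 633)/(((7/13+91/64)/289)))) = 236379060988890343/101922386670000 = 2319.21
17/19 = 0.89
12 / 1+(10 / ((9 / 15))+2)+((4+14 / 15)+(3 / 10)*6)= 187 / 5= 37.40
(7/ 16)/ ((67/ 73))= 511/ 1072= 0.48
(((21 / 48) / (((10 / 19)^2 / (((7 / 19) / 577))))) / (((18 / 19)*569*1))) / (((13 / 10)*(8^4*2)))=17689 / 100696381194240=0.00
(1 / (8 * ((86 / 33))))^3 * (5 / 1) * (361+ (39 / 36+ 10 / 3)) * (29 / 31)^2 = 220879882575 / 1251839623168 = 0.18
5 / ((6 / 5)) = 25 / 6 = 4.17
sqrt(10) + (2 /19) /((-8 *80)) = -1 /6080 + sqrt(10) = 3.16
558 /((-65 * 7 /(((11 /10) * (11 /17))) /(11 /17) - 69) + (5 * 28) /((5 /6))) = -742698 /1183181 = -0.63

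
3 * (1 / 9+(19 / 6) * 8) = 76.33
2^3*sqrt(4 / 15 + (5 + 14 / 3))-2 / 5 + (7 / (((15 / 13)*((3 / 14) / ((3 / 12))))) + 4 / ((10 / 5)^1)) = 781 / 90 + 8*sqrt(2235) / 15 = 33.89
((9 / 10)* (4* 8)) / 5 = 144 / 25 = 5.76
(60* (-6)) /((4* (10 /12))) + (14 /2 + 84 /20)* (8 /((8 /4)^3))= -484 /5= -96.80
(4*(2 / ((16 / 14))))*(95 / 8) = 665 / 8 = 83.12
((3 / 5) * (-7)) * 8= -168 / 5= -33.60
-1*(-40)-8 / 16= 79 / 2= 39.50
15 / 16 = 0.94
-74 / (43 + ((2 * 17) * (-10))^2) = -0.00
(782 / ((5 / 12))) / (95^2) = 9384 / 45125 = 0.21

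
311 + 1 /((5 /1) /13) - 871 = -2787 /5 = -557.40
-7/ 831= -0.01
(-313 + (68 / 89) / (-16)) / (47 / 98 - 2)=5460805 / 26522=205.90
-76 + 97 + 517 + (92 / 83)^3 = 308400094 / 571787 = 539.36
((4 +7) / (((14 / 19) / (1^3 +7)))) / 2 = 418 / 7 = 59.71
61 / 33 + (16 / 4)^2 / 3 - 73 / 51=3226 / 561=5.75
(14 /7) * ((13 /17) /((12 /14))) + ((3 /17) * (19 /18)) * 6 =148 /51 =2.90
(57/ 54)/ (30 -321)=-19/ 5238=-0.00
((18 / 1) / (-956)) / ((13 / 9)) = -81 / 6214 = -0.01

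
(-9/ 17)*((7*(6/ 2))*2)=-22.24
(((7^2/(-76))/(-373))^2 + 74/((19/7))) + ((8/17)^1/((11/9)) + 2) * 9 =7322655785499/150274902448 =48.73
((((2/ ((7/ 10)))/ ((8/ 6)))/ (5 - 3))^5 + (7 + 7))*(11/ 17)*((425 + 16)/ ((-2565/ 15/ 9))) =-231.47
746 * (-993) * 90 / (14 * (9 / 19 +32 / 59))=-37368546210 / 7973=-4686886.52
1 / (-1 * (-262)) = 1 / 262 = 0.00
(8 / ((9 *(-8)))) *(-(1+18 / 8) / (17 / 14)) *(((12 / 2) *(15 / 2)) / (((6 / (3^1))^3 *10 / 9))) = 819 / 544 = 1.51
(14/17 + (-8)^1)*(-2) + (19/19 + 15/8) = 2343/136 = 17.23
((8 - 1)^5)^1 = 16807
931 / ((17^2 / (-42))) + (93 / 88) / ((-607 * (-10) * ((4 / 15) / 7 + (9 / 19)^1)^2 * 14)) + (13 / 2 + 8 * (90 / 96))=-7808093925896089 / 64369580895136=-121.30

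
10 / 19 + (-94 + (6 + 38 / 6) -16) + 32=-3713 / 57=-65.14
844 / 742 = 422 / 371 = 1.14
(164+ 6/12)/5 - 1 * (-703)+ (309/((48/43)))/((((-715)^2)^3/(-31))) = 1573167755843744637701/2137746644712250000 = 735.90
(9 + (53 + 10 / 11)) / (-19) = -692 / 209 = -3.31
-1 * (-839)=839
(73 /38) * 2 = 3.84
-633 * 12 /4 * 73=-138627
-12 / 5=-2.40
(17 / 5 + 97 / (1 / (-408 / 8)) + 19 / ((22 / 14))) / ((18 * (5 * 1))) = -30137 / 550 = -54.79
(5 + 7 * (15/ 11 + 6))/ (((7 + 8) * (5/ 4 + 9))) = 2488/ 6765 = 0.37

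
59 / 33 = 1.79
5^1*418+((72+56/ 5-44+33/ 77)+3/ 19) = 1416308/ 665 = 2129.79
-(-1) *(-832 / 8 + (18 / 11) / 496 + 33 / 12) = -276201 / 2728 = -101.25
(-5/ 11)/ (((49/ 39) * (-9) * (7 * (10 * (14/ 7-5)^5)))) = -13/ 5501034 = -0.00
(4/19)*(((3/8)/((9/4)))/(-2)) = -1/57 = -0.02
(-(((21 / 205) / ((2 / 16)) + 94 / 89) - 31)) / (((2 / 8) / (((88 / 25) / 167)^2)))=0.05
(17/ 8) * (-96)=-204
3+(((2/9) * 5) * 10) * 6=209/3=69.67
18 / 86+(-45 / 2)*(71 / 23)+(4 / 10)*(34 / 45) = -30683971 / 445050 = -68.94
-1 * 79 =-79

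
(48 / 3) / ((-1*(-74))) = 8 / 37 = 0.22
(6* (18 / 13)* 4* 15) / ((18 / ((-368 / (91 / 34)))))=-3807.54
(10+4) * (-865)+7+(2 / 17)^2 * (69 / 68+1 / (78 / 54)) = -773004998 / 63869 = -12102.98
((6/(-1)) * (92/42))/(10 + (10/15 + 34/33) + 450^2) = -1518/23390101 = -0.00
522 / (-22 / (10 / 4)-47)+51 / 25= -5669 / 775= -7.31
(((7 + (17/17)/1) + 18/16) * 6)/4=219/16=13.69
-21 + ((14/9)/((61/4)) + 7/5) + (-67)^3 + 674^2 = 421339663/2745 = 153493.50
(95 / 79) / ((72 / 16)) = 190 / 711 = 0.27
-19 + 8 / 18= -167 / 9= -18.56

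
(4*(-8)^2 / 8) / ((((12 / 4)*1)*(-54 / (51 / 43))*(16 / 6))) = -34 / 387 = -0.09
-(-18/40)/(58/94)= 423/580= 0.73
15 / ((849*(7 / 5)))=25 / 1981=0.01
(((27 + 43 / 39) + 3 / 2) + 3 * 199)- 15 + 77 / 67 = 3202241 / 5226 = 612.75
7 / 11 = 0.64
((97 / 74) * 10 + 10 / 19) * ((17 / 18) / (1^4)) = 18105 / 1406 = 12.88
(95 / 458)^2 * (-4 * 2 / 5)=-0.07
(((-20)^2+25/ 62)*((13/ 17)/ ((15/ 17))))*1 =21515/ 62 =347.02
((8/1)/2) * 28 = 112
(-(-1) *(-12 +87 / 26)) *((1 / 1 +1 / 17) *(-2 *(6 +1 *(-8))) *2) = -16200 / 221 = -73.30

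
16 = 16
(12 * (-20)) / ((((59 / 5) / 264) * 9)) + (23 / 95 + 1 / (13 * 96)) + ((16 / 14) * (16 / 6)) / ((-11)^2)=-1177735621351 / 1974932960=-596.34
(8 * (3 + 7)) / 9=80 / 9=8.89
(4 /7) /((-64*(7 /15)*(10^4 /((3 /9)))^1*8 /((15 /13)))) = -3 /32614400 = -0.00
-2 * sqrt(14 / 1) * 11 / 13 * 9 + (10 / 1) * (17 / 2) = 85 - 198 * sqrt(14) / 13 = 28.01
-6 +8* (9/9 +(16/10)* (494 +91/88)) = 348614/55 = 6338.44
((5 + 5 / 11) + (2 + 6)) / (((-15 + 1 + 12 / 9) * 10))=-111 / 1045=-0.11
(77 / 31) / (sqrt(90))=77*sqrt(10) / 930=0.26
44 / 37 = 1.19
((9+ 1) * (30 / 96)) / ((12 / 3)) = 25 / 32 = 0.78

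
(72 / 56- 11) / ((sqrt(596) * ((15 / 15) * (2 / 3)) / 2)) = -102 * sqrt(149) / 1043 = -1.19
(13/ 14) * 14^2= 182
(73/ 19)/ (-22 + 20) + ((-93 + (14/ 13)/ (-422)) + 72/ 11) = -101332089/ 1146574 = -88.38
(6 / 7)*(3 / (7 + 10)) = 18 / 119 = 0.15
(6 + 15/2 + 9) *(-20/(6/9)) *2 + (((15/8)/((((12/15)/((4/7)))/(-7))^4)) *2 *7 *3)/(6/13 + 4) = 9681.79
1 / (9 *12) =1 / 108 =0.01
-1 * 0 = 0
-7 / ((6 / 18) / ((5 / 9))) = -35 / 3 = -11.67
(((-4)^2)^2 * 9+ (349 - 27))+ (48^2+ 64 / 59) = 290934 / 59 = 4931.08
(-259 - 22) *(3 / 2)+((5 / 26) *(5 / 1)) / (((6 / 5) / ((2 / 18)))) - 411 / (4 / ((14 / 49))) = -4430149 / 9828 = -450.77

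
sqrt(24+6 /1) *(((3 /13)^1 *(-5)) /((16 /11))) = -165 *sqrt(30) /208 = -4.34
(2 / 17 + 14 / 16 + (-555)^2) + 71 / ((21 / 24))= 293317993 / 952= 308107.14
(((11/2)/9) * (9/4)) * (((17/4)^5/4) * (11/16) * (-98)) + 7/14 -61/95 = -32113.53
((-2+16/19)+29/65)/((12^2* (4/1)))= -293/237120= -0.00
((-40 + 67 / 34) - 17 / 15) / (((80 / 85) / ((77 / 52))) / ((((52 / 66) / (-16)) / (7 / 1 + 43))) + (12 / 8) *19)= 139811 / 2202255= 0.06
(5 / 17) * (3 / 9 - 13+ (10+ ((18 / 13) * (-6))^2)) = 168200 / 8619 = 19.52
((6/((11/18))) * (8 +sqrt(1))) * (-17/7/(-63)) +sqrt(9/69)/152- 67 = -34277/539 +sqrt(69)/3496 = -63.59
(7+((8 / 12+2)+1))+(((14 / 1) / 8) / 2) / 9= 775 / 72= 10.76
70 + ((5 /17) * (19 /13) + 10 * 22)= 64185 /221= 290.43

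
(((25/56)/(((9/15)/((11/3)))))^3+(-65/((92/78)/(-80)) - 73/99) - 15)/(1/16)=142946007234211/2024380512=70612.22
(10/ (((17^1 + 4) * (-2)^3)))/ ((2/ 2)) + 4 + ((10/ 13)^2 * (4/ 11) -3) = 180461/ 156156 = 1.16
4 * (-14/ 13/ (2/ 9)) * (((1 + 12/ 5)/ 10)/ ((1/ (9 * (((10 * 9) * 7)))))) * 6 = -14574168/ 65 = -224217.97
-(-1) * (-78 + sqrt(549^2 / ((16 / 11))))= -78 + 549 * sqrt(11) / 4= 377.21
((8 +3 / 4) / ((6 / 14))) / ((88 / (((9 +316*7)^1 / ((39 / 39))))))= 544145 / 1056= 515.29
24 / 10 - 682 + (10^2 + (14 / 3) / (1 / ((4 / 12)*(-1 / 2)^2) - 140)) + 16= -563.64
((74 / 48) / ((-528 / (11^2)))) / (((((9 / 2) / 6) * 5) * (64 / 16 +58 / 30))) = -407 / 25632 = -0.02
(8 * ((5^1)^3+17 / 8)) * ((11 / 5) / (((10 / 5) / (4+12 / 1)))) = 89496 / 5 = 17899.20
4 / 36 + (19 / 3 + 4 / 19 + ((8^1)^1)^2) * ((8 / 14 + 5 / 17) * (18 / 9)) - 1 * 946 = -16762915 / 20349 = -823.77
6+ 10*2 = 26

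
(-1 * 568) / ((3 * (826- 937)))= 568 / 333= 1.71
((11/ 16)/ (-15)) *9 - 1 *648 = -51873/ 80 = -648.41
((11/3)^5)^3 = 4177248169415651/14348907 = 291119607.19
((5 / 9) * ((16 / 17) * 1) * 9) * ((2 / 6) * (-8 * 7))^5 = -44058542080 / 4131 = -10665345.46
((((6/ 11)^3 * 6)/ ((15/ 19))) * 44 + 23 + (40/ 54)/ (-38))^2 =574808344975921/ 96326433225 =5967.30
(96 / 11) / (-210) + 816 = 314144 / 385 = 815.96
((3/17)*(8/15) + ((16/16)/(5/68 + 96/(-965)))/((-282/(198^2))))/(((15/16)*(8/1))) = 72890664256/102052275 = 714.25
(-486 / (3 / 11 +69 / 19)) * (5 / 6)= -103.73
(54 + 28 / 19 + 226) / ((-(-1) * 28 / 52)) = 9932 / 19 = 522.74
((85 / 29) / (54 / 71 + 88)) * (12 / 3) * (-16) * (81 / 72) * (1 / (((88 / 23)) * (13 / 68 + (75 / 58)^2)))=-26777295 / 80291453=-0.33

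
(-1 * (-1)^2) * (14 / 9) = -14 / 9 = -1.56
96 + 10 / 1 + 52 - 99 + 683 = 742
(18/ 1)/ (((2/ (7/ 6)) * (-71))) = -21/ 142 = -0.15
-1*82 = -82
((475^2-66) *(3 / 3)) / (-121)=-225559 / 121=-1864.12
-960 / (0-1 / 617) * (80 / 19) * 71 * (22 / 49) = 74016307200 / 931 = 79501941.14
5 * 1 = 5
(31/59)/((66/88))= 124/177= 0.70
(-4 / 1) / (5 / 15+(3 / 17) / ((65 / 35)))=-663 / 71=-9.34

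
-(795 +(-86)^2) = -8191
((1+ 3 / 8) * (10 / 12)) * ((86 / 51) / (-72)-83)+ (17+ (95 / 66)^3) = -8814830099 / 117298368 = -75.15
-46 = -46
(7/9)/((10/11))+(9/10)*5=241/45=5.36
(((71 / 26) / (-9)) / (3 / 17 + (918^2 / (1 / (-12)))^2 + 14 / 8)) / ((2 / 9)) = -1207 / 90403549389445799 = -0.00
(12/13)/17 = 0.05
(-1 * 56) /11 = -5.09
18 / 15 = 6 / 5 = 1.20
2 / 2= 1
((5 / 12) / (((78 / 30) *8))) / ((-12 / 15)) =-125 / 4992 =-0.03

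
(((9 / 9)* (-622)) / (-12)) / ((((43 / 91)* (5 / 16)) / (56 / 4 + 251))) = 11999624 / 129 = 93020.34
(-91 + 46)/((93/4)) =-60/31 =-1.94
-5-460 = -465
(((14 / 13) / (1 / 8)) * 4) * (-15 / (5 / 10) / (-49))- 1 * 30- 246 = -23196 / 91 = -254.90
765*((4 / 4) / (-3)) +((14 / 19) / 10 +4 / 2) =-24028 / 95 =-252.93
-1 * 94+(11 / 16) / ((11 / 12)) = -93.25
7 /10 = 0.70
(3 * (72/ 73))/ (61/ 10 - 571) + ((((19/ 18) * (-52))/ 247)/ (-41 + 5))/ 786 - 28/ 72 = -0.39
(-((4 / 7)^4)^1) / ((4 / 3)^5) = -243 / 9604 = -0.03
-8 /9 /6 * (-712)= 2848 /27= 105.48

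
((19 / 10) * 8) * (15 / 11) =228 / 11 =20.73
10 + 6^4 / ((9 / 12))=1738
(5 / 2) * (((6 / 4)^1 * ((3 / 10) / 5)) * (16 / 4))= 9 / 10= 0.90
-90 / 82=-45 / 41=-1.10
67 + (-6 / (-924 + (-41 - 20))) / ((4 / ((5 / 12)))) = 105593 / 1576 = 67.00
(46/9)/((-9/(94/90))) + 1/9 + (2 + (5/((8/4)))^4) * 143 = 342423283/58320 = 5871.46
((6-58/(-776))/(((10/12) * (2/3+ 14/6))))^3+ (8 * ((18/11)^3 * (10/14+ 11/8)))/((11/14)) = 1437225975026813/13362445393000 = 107.56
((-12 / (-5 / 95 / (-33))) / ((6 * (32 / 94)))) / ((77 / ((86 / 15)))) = -38399 / 140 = -274.28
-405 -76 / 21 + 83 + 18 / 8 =-323.37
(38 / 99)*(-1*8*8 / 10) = -1216 / 495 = -2.46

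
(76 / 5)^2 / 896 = 361 / 1400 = 0.26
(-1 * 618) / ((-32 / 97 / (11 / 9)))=109901 / 48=2289.60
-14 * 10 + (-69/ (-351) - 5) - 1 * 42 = -21856/ 117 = -186.80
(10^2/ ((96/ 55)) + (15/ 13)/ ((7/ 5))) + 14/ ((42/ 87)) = 190261/ 2184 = 87.12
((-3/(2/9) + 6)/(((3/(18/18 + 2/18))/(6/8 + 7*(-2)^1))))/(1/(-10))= -6625/18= -368.06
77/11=7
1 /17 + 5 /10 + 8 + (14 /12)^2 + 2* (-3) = 2399 /612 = 3.92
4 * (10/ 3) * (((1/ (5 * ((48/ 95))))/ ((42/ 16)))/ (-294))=-190/ 27783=-0.01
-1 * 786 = -786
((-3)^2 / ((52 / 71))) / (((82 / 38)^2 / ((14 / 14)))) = 230679 / 87412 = 2.64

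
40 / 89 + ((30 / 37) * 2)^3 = 4.71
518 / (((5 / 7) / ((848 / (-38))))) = -1537424 / 95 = -16183.41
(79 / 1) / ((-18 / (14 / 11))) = -553 / 99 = -5.59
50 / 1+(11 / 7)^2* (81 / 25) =71051 / 1225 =58.00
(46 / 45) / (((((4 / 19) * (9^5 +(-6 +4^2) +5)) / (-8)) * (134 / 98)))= -931 / 1935630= -0.00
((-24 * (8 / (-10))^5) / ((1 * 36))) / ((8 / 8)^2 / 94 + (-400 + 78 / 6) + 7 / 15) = -192512 / 340623125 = -0.00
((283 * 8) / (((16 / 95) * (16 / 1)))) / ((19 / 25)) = 35375 / 32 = 1105.47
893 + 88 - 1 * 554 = 427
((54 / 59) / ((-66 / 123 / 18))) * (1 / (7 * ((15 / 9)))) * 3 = -179334 / 22715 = -7.89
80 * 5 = 400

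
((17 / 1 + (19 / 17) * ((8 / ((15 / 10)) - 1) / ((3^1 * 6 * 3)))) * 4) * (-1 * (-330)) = 22558.39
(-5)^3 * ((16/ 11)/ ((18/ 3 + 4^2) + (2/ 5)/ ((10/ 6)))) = -8.18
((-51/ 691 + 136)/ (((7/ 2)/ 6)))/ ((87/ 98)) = 5259800/ 20039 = 262.48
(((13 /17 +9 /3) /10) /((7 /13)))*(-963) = -400608 /595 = -673.29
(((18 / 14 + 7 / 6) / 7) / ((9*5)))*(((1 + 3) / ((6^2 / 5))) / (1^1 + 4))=103 / 119070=0.00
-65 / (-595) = 13 / 119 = 0.11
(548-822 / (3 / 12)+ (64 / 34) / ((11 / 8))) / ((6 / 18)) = -1536372 / 187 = -8215.89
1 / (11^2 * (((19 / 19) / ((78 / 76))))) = 39 / 4598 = 0.01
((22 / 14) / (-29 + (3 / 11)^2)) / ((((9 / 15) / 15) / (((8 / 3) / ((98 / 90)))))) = -7986 / 2401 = -3.33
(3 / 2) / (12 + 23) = 3 / 70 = 0.04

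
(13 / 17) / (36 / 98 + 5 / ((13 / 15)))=8281 / 66453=0.12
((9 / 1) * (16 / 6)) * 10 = 240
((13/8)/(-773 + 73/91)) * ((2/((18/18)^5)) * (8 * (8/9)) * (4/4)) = -9464/316215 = -0.03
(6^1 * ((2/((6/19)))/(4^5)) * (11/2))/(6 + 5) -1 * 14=-14317/1024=-13.98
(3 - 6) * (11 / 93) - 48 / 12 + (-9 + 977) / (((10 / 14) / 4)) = 839549 / 155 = 5416.45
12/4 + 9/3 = 6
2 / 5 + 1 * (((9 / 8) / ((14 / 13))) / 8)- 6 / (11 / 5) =-108253 / 49280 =-2.20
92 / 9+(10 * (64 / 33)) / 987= 111196 / 10857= 10.24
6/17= 0.35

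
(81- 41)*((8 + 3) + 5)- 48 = 592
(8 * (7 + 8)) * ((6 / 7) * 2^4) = 11520 / 7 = 1645.71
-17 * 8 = -136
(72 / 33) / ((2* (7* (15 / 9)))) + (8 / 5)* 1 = 652 / 385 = 1.69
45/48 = 15/16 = 0.94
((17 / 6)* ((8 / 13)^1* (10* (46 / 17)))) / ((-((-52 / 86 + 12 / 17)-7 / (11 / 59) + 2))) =14795440 / 11115273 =1.33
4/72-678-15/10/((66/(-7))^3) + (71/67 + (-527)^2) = 3557761436429/12841488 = 277052.12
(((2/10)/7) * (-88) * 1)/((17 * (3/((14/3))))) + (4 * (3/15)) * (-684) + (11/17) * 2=-417794/765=-546.14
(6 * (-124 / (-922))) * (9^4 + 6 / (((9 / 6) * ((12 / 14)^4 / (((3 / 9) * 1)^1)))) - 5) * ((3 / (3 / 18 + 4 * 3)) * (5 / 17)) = 1976198230 / 5148909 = 383.81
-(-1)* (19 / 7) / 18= 19 / 126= 0.15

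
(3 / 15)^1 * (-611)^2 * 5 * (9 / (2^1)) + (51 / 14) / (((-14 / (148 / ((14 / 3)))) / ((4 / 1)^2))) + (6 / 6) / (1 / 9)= 1152357525 / 686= 1679821.47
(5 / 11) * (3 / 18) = 0.08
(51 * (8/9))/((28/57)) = 646/7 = 92.29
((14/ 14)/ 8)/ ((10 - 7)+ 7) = 1/ 80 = 0.01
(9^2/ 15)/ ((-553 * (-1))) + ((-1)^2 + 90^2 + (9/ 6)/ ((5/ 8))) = 22405928/ 2765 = 8103.41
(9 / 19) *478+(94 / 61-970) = -860022 / 1159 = -742.04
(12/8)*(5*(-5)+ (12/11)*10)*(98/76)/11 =-22785/9196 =-2.48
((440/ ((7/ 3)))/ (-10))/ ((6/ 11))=-242/ 7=-34.57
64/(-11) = -64/11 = -5.82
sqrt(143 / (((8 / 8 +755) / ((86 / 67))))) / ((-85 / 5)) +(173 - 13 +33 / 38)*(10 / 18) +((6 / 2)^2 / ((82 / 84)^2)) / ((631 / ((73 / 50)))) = 89.36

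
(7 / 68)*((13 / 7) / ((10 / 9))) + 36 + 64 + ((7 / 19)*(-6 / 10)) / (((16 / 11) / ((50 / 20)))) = 5157257 / 51680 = 99.79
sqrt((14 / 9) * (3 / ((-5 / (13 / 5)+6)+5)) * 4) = 2 * sqrt(16107) / 177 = 1.43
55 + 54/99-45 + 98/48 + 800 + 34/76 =4078181/5016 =813.03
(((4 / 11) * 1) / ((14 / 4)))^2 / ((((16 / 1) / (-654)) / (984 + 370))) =-3542064 / 5929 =-597.41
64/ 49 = 1.31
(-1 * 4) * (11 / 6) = -22 / 3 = -7.33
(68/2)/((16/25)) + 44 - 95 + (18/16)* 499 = 1127/2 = 563.50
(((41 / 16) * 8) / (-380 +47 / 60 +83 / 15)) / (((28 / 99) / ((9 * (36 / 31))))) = -9863370 / 4865357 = -2.03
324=324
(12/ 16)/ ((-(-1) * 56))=3/ 224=0.01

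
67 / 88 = 0.76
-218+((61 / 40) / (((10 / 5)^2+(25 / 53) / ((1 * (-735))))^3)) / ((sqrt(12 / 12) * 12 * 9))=-1055180046656402967 / 4840280344428640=-218.00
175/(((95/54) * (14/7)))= 945/19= 49.74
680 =680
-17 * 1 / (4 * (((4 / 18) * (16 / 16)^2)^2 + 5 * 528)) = -1377 / 855376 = -0.00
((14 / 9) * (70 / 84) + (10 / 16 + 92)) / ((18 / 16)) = 20287 / 243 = 83.49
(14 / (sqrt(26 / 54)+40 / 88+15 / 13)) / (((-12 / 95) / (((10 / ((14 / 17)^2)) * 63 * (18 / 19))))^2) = 16896660311334375 / 32548964 - 2334514419826875 * sqrt(39) / 65097928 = 295159666.89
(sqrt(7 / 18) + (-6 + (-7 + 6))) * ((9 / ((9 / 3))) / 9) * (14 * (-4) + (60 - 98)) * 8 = 5264 / 3 - 376 * sqrt(14) / 9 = 1598.35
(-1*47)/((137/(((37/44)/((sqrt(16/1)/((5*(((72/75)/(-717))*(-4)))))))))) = -3478/1800865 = -0.00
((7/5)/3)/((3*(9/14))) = 98/405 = 0.24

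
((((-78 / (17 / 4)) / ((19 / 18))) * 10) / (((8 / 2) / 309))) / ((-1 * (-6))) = -723060 / 323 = -2238.58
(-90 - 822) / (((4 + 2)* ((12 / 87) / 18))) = -19836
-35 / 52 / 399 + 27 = 80023 / 2964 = 27.00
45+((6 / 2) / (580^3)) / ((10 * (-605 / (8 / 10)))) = 66399052499997 / 1475534500000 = 45.00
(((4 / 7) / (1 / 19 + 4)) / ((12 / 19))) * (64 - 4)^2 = 433200 / 539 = 803.71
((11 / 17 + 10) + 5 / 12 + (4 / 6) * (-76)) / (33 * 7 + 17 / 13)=-35009 / 205360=-0.17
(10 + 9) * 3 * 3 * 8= 1368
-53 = -53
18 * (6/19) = 108/19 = 5.68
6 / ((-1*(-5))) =6 / 5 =1.20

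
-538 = -538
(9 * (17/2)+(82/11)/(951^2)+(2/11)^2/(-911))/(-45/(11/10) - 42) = -15253027482779/16530916415904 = -0.92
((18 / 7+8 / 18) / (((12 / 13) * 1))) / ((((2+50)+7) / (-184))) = -113620 / 11151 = -10.19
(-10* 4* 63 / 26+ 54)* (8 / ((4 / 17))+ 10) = -24552 / 13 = -1888.62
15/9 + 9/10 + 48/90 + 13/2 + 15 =123/5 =24.60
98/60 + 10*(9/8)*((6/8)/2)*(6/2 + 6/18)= 3767/240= 15.70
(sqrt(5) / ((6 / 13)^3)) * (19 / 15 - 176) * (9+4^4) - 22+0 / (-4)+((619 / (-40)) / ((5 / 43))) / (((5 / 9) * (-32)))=-305191861 * sqrt(5) / 648 - 464447 / 32000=-1053146.84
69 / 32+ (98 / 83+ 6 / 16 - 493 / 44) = -218903 / 29216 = -7.49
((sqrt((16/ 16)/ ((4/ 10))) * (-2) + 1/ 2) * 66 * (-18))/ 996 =-99/ 166 + 99 * sqrt(10)/ 83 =3.18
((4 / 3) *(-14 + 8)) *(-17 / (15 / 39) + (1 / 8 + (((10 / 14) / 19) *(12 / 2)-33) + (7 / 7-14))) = 477999 / 665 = 718.80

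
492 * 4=1968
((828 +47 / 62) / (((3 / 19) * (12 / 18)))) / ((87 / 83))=81030991 / 10788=7511.22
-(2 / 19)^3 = -8 / 6859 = -0.00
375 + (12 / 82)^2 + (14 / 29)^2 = 530505127 / 1413721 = 375.25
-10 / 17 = -0.59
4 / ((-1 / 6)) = -24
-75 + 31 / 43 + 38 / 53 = -167648 / 2279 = -73.56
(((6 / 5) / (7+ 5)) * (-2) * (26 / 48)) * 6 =-13 / 20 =-0.65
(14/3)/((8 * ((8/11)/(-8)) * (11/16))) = -28/3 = -9.33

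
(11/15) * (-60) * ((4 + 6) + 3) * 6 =-3432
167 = 167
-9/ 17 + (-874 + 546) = -5585/ 17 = -328.53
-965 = -965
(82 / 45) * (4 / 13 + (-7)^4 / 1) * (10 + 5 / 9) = 48636086 / 1053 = 46188.12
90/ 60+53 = 109/ 2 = 54.50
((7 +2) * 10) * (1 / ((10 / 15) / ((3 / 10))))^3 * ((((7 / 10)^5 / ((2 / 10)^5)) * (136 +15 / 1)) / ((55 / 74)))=616082551749 / 704000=875117.26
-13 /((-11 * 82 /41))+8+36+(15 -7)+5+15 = 1597 /22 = 72.59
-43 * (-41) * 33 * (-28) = -1629012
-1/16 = -0.06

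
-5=-5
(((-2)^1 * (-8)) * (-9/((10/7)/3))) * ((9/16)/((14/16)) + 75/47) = -159084/235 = -676.95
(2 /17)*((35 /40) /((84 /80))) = 5 /51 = 0.10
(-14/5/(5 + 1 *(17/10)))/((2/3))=-0.63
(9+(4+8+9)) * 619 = 18570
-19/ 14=-1.36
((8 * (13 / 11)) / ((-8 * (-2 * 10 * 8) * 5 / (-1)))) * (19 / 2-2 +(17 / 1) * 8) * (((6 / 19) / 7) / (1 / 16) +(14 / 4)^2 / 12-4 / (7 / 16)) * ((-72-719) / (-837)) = 19917790529 / 13434854400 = 1.48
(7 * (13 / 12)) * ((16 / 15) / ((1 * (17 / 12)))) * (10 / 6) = 1456 / 153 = 9.52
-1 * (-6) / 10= 3 / 5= 0.60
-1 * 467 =-467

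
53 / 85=0.62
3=3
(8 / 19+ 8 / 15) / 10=136 / 1425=0.10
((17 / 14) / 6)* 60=85 / 7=12.14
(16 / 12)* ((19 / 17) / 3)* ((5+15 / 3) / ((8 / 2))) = 190 / 153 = 1.24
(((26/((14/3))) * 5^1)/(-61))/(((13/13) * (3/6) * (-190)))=39/8113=0.00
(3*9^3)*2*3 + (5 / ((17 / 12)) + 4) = 223202 / 17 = 13129.53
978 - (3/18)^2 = 977.97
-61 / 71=-0.86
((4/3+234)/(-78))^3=-43986977/1601613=-27.46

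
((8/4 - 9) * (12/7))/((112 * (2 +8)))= -3/280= -0.01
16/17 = 0.94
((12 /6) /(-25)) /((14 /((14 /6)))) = -0.01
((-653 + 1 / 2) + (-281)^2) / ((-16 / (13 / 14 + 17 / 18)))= -9240403 / 1008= -9167.07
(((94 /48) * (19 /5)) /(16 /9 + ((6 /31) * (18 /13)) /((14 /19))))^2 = 57115186536681 /4729755040000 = 12.08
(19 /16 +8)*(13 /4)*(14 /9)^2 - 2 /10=155633 /2160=72.05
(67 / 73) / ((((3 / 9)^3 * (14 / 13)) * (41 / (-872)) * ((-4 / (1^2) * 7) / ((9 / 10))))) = 23070177 / 1466570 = 15.73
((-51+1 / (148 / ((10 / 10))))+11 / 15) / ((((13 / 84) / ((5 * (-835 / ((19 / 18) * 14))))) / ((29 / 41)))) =64896.18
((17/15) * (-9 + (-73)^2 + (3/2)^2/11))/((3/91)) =182896.81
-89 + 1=-88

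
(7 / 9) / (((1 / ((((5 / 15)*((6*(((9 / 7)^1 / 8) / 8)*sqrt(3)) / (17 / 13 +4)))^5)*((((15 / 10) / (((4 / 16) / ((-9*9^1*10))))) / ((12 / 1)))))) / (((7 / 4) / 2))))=-36540800595*sqrt(3) / 592615735184850944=-0.00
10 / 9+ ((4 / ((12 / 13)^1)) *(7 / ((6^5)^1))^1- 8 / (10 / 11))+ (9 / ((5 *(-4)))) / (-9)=-178109 / 23328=-7.63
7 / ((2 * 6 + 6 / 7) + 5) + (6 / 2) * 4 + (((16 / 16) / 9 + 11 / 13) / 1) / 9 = 1645097 / 131625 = 12.50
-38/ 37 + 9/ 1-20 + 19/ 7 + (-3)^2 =-81/ 259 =-0.31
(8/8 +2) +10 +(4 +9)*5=78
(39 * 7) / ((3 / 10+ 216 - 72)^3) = 7000 / 77043213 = 0.00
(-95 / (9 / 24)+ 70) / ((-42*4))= 275 / 252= 1.09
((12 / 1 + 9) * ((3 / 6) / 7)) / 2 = 3 / 4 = 0.75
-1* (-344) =344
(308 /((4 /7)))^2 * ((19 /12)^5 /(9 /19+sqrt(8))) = -1952545199143 /11086848+37098358783717 * sqrt(2) /49890816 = 875482.75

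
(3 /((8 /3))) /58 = 9 /464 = 0.02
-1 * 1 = -1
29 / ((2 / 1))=29 / 2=14.50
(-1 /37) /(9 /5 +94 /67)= -335 /39701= -0.01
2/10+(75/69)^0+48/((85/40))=23.79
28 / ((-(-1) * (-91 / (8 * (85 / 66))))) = -1360 / 429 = -3.17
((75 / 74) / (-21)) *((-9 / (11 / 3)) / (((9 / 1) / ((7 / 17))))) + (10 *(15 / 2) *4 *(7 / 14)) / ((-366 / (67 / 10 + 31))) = -6518870 / 422059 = -15.45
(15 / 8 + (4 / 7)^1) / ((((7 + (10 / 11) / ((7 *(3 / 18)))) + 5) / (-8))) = -1507 / 984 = -1.53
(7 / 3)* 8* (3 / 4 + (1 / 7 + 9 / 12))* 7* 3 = 644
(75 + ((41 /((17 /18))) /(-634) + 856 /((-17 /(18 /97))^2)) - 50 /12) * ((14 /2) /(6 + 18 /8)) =5131248178994 /85336684983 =60.13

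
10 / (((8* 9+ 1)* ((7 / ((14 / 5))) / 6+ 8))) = 120 / 7373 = 0.02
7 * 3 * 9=189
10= 10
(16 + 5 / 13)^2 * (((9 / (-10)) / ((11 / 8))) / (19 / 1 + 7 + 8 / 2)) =-272214 / 46475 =-5.86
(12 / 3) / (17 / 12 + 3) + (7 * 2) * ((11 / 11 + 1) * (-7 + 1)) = -8856 / 53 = -167.09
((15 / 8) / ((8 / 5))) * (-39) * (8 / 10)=-36.56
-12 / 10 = -6 / 5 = -1.20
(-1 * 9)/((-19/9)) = 4.26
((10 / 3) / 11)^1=10 / 33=0.30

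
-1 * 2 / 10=-1 / 5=-0.20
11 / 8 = 1.38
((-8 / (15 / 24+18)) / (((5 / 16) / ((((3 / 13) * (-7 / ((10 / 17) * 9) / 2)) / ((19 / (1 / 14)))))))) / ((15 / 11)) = 23936 / 41403375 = 0.00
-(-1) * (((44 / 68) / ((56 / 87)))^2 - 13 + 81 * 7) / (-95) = -100601653 / 17219776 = -5.84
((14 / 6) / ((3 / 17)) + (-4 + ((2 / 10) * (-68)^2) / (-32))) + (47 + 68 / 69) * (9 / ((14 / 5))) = 139271 / 1035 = 134.56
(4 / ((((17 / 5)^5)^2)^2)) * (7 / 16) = 667572021484375 / 16256925626590290089606404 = 0.00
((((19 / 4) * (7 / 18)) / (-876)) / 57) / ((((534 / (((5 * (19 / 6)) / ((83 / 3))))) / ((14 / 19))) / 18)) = -245 / 465912864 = -0.00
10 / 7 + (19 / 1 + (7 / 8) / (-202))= 231039 / 11312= 20.42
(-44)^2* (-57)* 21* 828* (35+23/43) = -2931927280128/43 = -68184355351.81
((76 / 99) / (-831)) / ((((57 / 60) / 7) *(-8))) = 0.00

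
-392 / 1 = -392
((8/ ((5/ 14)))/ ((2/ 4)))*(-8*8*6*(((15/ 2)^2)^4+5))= -172226336016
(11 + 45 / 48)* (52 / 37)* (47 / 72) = 116701 / 10656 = 10.95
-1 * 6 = -6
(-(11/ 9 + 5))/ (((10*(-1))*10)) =14/ 225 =0.06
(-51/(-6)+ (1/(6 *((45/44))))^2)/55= 310793/2004750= 0.16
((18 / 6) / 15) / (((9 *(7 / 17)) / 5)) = 17 / 63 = 0.27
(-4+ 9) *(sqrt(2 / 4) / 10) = sqrt(2) / 4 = 0.35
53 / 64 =0.83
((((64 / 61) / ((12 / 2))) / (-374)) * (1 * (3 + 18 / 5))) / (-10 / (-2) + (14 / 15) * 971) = -0.00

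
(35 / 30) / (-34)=-7 / 204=-0.03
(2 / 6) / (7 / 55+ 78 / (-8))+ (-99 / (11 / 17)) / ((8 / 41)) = -39841583 / 50808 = -784.16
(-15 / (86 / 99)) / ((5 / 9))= -2673 / 86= -31.08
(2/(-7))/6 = -1/21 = -0.05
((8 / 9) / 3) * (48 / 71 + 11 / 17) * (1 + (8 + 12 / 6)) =140536 / 32589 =4.31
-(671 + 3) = -674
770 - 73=697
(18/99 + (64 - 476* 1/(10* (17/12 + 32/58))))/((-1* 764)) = -753493/14391850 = -0.05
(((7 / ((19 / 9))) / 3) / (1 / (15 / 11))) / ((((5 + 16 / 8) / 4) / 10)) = 1800 / 209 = 8.61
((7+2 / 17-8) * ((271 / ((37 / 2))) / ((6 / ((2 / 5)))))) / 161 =-542 / 101269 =-0.01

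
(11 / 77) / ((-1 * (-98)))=1 / 686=0.00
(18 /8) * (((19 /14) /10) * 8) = 171 /70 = 2.44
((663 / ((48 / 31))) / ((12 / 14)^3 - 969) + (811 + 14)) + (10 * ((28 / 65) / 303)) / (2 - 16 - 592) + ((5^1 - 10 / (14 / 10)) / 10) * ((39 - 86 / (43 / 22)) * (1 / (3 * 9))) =4068007014609113 / 4933324543056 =824.60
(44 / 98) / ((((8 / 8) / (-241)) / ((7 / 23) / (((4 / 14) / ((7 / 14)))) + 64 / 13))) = -17297775 / 29302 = -590.33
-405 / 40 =-81 / 8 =-10.12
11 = 11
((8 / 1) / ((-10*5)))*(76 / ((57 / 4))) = -64 / 75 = -0.85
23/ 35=0.66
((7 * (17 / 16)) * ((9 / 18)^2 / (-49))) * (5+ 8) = -221 / 448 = -0.49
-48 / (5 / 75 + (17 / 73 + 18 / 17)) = -446760 / 12643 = -35.34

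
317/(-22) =-317/22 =-14.41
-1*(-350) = 350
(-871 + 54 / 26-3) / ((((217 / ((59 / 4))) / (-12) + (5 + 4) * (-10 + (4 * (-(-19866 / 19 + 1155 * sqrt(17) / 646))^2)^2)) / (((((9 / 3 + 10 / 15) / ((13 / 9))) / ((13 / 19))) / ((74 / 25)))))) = -679656427805440268515404412500869608692375 / 106978394819350742716193447967442230208057279149468484-1161914417940953683946917284354347973750 * sqrt(17) / 26744598704837685679048361991860557552014319787367121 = -0.00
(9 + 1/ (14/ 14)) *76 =760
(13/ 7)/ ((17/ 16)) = 208/ 119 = 1.75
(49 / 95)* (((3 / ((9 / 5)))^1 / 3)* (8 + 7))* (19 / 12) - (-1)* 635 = 23105 / 36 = 641.81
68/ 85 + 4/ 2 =14/ 5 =2.80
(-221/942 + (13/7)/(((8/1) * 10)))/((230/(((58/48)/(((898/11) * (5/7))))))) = -17786483/933891264000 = -0.00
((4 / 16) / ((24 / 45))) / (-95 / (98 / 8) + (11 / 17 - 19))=-12495 / 695936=-0.02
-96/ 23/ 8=-12/ 23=-0.52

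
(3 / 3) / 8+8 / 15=79 / 120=0.66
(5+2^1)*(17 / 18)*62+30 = 3959 / 9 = 439.89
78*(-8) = -624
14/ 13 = 1.08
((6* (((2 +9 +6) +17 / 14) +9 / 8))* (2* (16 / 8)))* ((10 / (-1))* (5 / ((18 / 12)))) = -108300 / 7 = -15471.43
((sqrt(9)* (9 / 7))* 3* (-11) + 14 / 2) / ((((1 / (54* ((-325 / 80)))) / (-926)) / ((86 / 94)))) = -14709864195 / 658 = -22355416.71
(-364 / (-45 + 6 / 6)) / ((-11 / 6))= -4.51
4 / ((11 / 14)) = 56 / 11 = 5.09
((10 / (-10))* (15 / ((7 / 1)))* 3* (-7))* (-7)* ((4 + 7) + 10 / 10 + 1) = -4095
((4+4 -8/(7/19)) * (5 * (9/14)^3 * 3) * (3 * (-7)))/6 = 65610/343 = 191.28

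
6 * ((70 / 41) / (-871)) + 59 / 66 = 2079229 / 2356926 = 0.88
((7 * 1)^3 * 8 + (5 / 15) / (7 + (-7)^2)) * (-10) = -2304965 / 84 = -27440.06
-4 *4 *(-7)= 112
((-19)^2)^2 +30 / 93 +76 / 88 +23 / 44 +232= 178076623 / 1364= 130554.71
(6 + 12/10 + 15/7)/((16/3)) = 981/560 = 1.75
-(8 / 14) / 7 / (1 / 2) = -8 / 49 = -0.16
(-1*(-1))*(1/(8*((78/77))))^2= 5929/389376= 0.02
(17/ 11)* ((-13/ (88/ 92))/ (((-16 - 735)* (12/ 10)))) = 25415/ 1090452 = 0.02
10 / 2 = 5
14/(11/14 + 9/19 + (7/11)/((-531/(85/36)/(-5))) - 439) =-0.03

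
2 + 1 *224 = 226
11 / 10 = 1.10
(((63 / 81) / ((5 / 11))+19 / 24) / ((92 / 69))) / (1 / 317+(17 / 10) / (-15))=-1428085 / 83824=-17.04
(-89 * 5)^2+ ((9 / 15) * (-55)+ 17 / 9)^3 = 122408225 / 729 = 167912.52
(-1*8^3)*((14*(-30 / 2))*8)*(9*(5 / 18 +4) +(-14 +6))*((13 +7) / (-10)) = -52469760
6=6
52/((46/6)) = 156/23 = 6.78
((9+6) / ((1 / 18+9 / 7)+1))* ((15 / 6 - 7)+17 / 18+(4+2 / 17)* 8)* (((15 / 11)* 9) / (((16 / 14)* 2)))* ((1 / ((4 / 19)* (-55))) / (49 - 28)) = -1009071 / 242726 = -4.16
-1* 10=-10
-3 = -3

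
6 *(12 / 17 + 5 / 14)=6.38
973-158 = 815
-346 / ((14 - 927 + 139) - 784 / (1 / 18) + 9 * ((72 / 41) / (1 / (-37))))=7093 / 317151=0.02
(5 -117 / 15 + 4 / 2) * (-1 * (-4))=-16 / 5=-3.20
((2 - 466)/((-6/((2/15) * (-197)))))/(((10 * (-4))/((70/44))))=39991/495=80.79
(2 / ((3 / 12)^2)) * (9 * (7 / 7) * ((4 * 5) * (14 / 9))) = 8960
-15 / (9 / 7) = -35 / 3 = -11.67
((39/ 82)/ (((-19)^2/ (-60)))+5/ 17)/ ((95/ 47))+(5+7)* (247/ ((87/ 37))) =174778861737/ 138640967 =1260.66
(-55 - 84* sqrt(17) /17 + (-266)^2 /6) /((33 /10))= 352130 /99 - 280* sqrt(17) /187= 3550.70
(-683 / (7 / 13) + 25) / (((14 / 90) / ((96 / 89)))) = -37601280 / 4361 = -8622.17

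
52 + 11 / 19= 999 / 19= 52.58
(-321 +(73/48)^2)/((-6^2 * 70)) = 0.13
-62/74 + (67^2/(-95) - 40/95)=-170518/3515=-48.51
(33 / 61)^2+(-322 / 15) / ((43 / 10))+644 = 306869953 / 480009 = 639.30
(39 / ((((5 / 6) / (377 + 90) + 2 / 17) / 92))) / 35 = 170910792 / 199115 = 858.35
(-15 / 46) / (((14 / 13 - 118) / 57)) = 0.16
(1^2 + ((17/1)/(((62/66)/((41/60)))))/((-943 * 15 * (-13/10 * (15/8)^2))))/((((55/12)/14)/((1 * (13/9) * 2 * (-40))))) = -28034817664/79410375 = -353.04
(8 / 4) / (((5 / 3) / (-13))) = -78 / 5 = -15.60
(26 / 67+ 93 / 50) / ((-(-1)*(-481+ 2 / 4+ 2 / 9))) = -0.00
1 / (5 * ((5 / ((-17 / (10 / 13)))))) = -221 / 250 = -0.88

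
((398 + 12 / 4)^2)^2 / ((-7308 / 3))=-25856961601 / 2436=-10614516.26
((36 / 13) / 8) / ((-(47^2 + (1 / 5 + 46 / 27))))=-1215 / 7760272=-0.00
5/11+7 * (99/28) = 1109/44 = 25.20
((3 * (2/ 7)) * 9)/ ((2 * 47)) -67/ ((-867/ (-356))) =-7823899/ 285243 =-27.43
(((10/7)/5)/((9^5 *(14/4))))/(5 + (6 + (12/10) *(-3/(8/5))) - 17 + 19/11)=-176/830406087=-0.00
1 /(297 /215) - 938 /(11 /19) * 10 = -4811725 /297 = -16201.09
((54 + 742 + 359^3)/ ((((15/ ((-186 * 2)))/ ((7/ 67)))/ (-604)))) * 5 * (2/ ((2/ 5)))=121287902442000/ 67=1810267200626.87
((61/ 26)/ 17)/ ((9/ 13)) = 61/ 306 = 0.20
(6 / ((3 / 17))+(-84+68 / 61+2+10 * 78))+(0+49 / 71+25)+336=4741600 / 4331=1094.80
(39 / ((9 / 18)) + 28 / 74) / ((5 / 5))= 2900 / 37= 78.38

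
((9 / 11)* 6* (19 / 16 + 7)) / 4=10.05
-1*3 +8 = 5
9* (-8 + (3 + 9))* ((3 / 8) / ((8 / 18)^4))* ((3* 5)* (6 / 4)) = 7784.78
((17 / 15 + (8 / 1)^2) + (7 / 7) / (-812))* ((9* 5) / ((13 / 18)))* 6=64258029 / 2639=24349.39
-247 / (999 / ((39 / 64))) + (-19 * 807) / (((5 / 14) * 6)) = -762495479 / 106560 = -7155.55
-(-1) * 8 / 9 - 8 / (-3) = 32 / 9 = 3.56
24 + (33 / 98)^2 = 231585 / 9604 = 24.11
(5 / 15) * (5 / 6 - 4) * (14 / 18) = -133 / 162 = -0.82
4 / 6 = 0.67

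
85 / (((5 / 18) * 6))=51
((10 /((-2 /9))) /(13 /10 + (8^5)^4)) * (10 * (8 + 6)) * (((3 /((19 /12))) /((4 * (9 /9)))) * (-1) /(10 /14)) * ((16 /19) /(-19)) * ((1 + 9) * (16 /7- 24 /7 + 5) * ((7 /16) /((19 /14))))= -3000564000 /1502498834018689049287133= -0.00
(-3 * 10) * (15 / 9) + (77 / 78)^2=-298271 / 6084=-49.03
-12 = -12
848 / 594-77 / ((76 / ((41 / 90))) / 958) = -49741579 / 112860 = -440.74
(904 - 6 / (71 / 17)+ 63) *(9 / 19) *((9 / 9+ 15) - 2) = 8637930 / 1349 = 6403.21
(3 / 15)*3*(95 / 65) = 0.88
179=179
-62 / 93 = -2 / 3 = -0.67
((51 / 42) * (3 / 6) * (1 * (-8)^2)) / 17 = 16 / 7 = 2.29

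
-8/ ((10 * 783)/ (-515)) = 412/ 783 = 0.53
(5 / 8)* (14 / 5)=7 / 4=1.75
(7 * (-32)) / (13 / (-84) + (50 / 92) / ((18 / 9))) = -216384 / 113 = -1914.90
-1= -1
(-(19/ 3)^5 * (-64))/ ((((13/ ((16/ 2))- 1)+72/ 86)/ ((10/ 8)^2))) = 696870.67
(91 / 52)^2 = 49 / 16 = 3.06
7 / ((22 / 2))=7 / 11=0.64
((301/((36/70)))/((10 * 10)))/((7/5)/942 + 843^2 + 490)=330799/40193576364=0.00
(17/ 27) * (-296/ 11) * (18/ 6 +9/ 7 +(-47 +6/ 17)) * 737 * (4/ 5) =399892448/ 945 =423166.61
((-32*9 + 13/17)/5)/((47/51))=-62.34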